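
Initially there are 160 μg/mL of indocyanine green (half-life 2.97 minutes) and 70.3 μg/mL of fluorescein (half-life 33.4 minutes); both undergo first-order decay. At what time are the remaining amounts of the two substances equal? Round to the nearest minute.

4 minutes

Set 160·(1/2)^(t/2.97) = 70.3·(1/2)^(t/33.4).
Taking log₂: log₂(160/70.3) = t·(1/2.97 − 1/33.4).
log₂(2.276) = 1.1865; 1/2.97 − 1/33.4 = 0.30676.
t = 1.1865 / 0.30676 ≈ 3.8678 minutes.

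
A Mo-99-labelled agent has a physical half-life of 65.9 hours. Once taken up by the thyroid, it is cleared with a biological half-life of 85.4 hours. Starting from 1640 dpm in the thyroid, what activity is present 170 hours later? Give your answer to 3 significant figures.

69.0 dpm

1/t_eff = 1/t_phys + 1/t_biol = 1/65.9 + 1/85.4 = 0.026884 per hour.
t_eff = 65.9 × 85.4 / (65.9 + 85.4) ≈ 37.197 hours.
Remaining = 1640 × (1/2)^(170/37.197) = 1640 × (1/2)^4.5703 ≈ 69.031 dpm.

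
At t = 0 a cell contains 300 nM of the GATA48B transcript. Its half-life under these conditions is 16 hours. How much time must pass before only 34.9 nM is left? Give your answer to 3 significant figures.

49.7 hours

Fraction remaining = 34.9/300 ≈ 0.11633.
n = log₂(300/34.9) = ln(8.596)/ln 2 ≈ 3.1037 half-lives.
t = n × t½ = 3.1037 × 16 ≈ 49.659 hours.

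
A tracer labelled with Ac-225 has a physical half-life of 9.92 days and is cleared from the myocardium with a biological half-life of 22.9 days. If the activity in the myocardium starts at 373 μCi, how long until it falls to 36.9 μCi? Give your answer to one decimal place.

1/t_eff = 1/t_phys + 1/t_biol = 1/9.92 + 1/22.9 = 0.14447 per day.
t_eff = 9.92 × 22.9 / (9.92 + 22.9) ≈ 6.9216 days.
n = log₂(373/36.9) ≈ 3.3375; t = 3.3375 × 6.9216 ≈ 23.101 days.

23.1 days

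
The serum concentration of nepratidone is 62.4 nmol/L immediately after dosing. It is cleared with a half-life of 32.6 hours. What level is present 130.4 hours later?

3.9 nmol/L

Elapsed time is 4 half-lives (130.4/32.6).
Each half-life halves the amount: 62.4 × (1/2)^4 = 62.4/16 = 3.9 nmol/L.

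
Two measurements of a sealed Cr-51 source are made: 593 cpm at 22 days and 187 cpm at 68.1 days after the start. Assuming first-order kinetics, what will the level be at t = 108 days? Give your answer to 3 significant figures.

68.9 cpm

Over Δt = 68.1 − 22 = 46.1 days, the level fell by a factor of 593/187 ≈ 3.1711.
n = log₂(3.1711) ≈ 1.665 half-lives, so t½ = 46.1/1.665 ≈ 27.688 days.
From t = 68.1 to t = 108: 187 × (1/2)^((108−68.1)/27.688) ≈ 68.871 cpm.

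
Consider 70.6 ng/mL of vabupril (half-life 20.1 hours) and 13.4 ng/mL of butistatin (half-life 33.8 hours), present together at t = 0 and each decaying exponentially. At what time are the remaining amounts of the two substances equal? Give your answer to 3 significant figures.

Set 70.6·(1/2)^(t/20.1) = 13.4·(1/2)^(t/33.8).
Taking log₂: log₂(70.6/13.4) = t·(1/20.1 − 1/33.8).
log₂(5.2687) = 2.3974; 1/20.1 − 1/33.8 = 0.020165.
t = 2.3974 / 0.020165 ≈ 118.89 hours.

119 hours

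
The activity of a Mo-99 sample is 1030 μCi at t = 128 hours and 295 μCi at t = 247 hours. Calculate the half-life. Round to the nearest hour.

Over Δt = 247 − 128 = 119 hours, the level fell by a factor of 1030/295 ≈ 3.4915.
n = log₂(3.4915) ≈ 1.8039 half-lives, so t½ = 119/1.8039 ≈ 65.97 hours.

66 hours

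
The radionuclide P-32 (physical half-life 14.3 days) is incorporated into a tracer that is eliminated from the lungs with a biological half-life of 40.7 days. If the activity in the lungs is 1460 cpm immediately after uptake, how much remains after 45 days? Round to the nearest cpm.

1/t_eff = 1/t_phys + 1/t_biol = 1/14.3 + 1/40.7 = 0.0945 per day.
t_eff = 14.3 × 40.7 / (14.3 + 40.7) ≈ 10.582 days.
Remaining = 1460 × (1/2)^(45/10.582) = 1460 × (1/2)^4.2525 ≈ 76.599 cpm.

77 cpm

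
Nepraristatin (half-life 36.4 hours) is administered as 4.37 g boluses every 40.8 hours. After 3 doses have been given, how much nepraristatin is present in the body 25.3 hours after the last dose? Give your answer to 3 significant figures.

4.51 g

The 3 doses were given 106.9, 66.1, 25.3 hours ago.
Total = 4.37·(1/2)^(106.9/36.4) + 4.37·(1/2)^(66.1/36.4) + 4.37·(1/2)^(25.3/36.4)
      = 0.57071 + 1.2412 + 2.6993 ≈ 4.5112 g.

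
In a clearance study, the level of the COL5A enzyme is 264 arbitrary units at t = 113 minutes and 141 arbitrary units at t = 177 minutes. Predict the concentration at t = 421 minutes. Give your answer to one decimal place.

12.9 arbitrary units

Over Δt = 177 − 113 = 64 minutes, the level fell by a factor of 264/141 ≈ 1.8723.
n = log₂(1.8723) ≈ 0.90484 half-lives, so t½ = 64/0.90484 ≈ 70.731 minutes.
From t = 177 to t = 421: 141 × (1/2)^((421−177)/70.731) ≈ 12.905 arbitrary units.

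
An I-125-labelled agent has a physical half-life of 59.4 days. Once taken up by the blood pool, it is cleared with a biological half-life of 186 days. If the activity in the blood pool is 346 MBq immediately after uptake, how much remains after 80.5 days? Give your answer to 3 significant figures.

100 MBq

1/t_eff = 1/t_phys + 1/t_biol = 1/59.4 + 1/186 = 0.022211 per day.
t_eff = 59.4 × 186 / (59.4 + 186) ≈ 45.022 days.
Remaining = 346 × (1/2)^(80.5/45.022) = 346 × (1/2)^1.788 ≈ 100.19 MBq.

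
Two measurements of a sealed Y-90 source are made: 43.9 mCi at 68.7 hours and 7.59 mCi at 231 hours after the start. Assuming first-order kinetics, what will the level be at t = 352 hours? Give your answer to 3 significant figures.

2.05 mCi

Over Δt = 231 − 68.7 = 162.3 hours, the level fell by a factor of 43.9/7.59 ≈ 5.7839.
n = log₂(5.7839) ≈ 2.532 half-lives, so t½ = 162.3/2.532 ≈ 64.098 hours.
From t = 231 to t = 352: 7.59 × (1/2)^((352−231)/64.098) ≈ 2.0511 mCi.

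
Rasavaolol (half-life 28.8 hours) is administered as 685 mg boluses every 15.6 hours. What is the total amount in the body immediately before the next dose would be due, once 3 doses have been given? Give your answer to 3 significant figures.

1020 mg

The 3 doses were given 46.8, 31.2, 15.6 hours ago.
Total = 685·(1/2)^(46.8/28.8) + 685·(1/2)^(31.2/28.8) + 685·(1/2)^(15.6/28.8)
      = 222.08 + 323.28 + 470.58 ≈ 1015.9 mg.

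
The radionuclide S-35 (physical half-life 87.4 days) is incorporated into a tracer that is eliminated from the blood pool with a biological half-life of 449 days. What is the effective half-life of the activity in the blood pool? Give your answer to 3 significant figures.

73.2 days

1/t_eff = 1/t_phys + 1/t_biol = 1/87.4 + 1/449 = 0.013669 per day.
t_eff = 87.4 × 449 / (87.4 + 449) ≈ 73.159 days.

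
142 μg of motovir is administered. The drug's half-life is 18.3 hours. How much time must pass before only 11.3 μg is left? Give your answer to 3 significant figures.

66.8 hours

Fraction remaining = 11.3/142 ≈ 0.079577.
n = log₂(142/11.3) = ln(12.566)/ln 2 ≈ 3.6515 half-lives.
t = n × t½ = 3.6515 × 18.3 ≈ 66.822 hours.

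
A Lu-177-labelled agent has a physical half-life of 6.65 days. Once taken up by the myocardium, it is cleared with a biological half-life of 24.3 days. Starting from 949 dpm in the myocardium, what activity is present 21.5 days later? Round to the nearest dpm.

1/t_eff = 1/t_phys + 1/t_biol = 1/6.65 + 1/24.3 = 0.19153 per day.
t_eff = 6.65 × 24.3 / (6.65 + 24.3) ≈ 5.2212 days.
Remaining = 949 × (1/2)^(21.5/5.2212) = 949 × (1/2)^4.1179 ≈ 54.66 dpm.

55 dpm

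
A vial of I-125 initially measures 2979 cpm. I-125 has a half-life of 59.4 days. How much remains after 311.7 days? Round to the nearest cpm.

78 cpm

Number of half-lives: n = 311.7/59.4 ≈ 5.2475.
Remaining = 2979 × (1/2)^5.2475 = 2979 × 0.026324 ≈ 78.419 cpm.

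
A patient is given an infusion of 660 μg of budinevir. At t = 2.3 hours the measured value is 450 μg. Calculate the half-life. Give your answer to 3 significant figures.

4.16 hours

A/A₀ = 450/660 ≈ 0.68182.
n = log₂(1.4667) ≈ 0.55254 half-lives elapsed in 2.3 hours.
t½ = 2.3/0.55254 ≈ 4.1626 hours.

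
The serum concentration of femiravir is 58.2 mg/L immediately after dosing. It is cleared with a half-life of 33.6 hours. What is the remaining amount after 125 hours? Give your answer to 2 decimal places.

4.42 mg/L

Number of half-lives: n = 125/33.6 ≈ 3.7202.
Remaining = 58.2 × (1/2)^3.7202 = 58.2 × 0.075875 ≈ 4.4159 mg/L.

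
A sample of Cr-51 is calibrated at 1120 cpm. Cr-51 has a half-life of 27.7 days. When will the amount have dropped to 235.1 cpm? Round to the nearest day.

Fraction remaining = 235.1/1120 ≈ 0.20991.
n = log₂(1120/235.1) = ln(4.7639)/ln 2 ≈ 2.2522 half-lives.
t = n × t½ = 2.2522 × 27.7 ≈ 62.385 days.

62 days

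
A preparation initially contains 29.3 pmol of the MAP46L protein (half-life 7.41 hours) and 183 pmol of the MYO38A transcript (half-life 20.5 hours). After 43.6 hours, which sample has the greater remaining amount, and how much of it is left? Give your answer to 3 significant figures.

MYO38A transcript, 41.9 pmol

MAP46L protein: 29.3 × (1/2)^5.8839 ≈ 0.49616 pmol.
MYO38A transcript: 183 × (1/2)^2.1268 ≈ 41.9 pmol.
MYO38A transcript has more remaining, at ≈ 41.9 pmol.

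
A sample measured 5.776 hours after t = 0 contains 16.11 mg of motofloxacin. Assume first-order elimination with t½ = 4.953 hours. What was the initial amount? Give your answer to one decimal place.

36.2 mg

Number of half-lives elapsed: n = 5.776/4.953 ≈ 1.1662.
A₀ = A × 2^n = 16.11 × 2^1.1662 = 16.11 × 2.2441 ≈ 36.153 mg.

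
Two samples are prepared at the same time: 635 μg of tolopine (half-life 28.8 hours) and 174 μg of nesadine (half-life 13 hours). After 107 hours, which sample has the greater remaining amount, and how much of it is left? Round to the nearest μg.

tolopine, 48 μg

tolopine: 635 × (1/2)^3.7153 ≈ 48.346 μg.
nesadine: 174 × (1/2)^8.2308 ≈ 0.57922 μg.
Tolopine has more remaining, at ≈ 48.346 μg.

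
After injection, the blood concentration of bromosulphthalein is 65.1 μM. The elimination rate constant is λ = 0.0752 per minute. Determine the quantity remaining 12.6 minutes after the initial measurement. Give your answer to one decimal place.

25.2 μM

t½ = ln 2 / λ = 0.69315 / 0.0752 ≈ 9.2174 minutes.
Number of half-lives: n = 12.6/9.2174 ≈ 1.367.
Remaining = 65.1 × (1/2)^1.367 = 65.1 × 0.3877 ≈ 25.239 μM.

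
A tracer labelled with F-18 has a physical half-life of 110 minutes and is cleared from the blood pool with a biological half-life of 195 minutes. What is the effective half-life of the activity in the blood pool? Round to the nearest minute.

1/t_eff = 1/t_phys + 1/t_biol = 1/110 + 1/195 = 0.014219 per minute.
t_eff = 110 × 195 / (110 + 195) ≈ 70.328 minutes.

70 minutes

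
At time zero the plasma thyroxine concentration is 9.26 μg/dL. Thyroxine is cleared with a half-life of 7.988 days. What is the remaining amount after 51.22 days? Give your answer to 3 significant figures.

0.109 μg/dL

Number of half-lives: n = 51.22/7.988 ≈ 6.4121.
Remaining = 9.26 × (1/2)^6.4121 = 9.26 × 0.011742 ≈ 0.10874 μg/dL.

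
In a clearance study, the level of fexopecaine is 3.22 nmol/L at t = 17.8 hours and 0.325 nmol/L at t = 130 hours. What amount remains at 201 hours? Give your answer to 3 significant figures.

Over Δt = 130 − 17.8 = 112.2 hours, the level fell by a factor of 3.22/0.325 ≈ 9.9077.
n = log₂(9.9077) ≈ 3.3085 half-lives, so t½ = 112.2/3.3085 ≈ 33.912 hours.
From t = 130 to t = 201: 0.325 × (1/2)^((201−130)/33.912) ≈ 0.076144 nmol/L.

0.0761 nmol/L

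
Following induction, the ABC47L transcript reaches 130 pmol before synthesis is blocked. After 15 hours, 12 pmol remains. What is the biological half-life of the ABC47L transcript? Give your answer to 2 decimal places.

A/A₀ = 12/130 ≈ 0.092308.
n = log₂(10.833) ≈ 3.4374 half-lives elapsed in 15 hours.
t½ = 15/3.4374 ≈ 4.3638 hours.

4.36 hours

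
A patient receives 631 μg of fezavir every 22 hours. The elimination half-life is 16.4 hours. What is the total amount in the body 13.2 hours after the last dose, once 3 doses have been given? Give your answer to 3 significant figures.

560 μg

The 3 doses were given 57.2, 35.2, 13.2 hours ago.
Total = 631·(1/2)^(57.2/16.4) + 631·(1/2)^(35.2/16.4) + 631·(1/2)^(13.2/16.4)
      = 56.246 + 142.53 + 361.19 ≈ 559.97 μg.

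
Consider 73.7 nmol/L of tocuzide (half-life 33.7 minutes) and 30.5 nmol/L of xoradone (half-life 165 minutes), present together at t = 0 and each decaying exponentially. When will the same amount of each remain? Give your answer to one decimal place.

Set 73.7·(1/2)^(t/33.7) = 30.5·(1/2)^(t/165).
Taking log₂: log₂(73.7/30.5) = t·(1/33.7 − 1/165).
log₂(2.4164) = 1.2729; 1/33.7 − 1/165 = 0.023613.
t = 1.2729 / 0.023613 ≈ 53.905 minutes.

53.9 minutes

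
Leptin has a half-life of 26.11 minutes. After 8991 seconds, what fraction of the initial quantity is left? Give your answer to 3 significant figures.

8991 seconds = 149.85 minutes.
n = 149.85/26.11 ≈ 5.7392 half-lives.
Fraction remaining = (1/2)^5.7392 ≈ 0.018721.

0.0187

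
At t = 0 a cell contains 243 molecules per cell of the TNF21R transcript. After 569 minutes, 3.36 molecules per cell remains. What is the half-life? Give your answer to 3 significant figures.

A/A₀ = 3.36/243 ≈ 0.013827.
n = log₂(72.321) ≈ 6.1764 half-lives elapsed in 569 minutes.
t½ = 569/6.1764 ≈ 92.126 minutes.

92.1 minutes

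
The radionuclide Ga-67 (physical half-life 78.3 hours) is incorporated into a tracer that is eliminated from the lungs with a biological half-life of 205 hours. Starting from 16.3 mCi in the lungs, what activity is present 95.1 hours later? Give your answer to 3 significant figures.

5.09 mCi

1/t_eff = 1/t_phys + 1/t_biol = 1/78.3 + 1/205 = 0.017649 per hour.
t_eff = 78.3 × 205 / (78.3 + 205) ≈ 56.659 hours.
Remaining = 16.3 × (1/2)^(95.1/56.659) = 16.3 × (1/2)^1.6785 ≈ 5.0924 mCi.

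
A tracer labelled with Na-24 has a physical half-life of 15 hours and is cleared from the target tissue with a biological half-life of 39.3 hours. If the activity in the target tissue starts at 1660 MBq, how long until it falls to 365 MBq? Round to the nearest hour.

1/t_eff = 1/t_phys + 1/t_biol = 1/15 + 1/39.3 = 0.092112 per hour.
t_eff = 15 × 39.3 / (15 + 39.3) ≈ 10.856 hours.
n = log₂(1660/365) ≈ 2.1852; t = 2.1852 × 10.856 ≈ 23.723 hours.

24 hours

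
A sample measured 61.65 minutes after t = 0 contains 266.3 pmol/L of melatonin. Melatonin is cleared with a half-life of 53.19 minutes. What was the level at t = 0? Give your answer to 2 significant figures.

Number of half-lives elapsed: n = 61.65/53.19 ≈ 1.1591.
A₀ = A × 2^n = 266.3 × 2^1.1591 = 266.3 × 2.2331 ≈ 594.68 pmol/L.

590 pmol/L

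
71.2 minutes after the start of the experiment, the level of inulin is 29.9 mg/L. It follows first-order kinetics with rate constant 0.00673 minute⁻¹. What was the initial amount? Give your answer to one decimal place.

48.3 mg/L

t½ = ln 2 / λ = 0.69315 / 0.00673 ≈ 102.99 minutes.
Number of half-lives elapsed: n = 71.2/102.99 ≈ 0.6913.
A₀ = A × 2^n = 29.9 × 2^0.6913 = 29.9 × 1.6147 ≈ 48.281 mg/L.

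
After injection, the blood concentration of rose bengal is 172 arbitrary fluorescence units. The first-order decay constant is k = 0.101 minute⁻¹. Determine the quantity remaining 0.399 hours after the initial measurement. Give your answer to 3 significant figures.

t½ = ln 2 / k = 0.69315 / 0.101 ≈ 6.8628 minutes.
Convert the elapsed time: 0.399 hours = 23.94 minutes.
Number of half-lives: n = 23.94/6.8628 ≈ 3.4884.
Remaining = 172 × (1/2)^3.4884 = 172 × 0.089105 ≈ 15.326 arbitrary fluorescence units.

15.3 arbitrary fluorescence units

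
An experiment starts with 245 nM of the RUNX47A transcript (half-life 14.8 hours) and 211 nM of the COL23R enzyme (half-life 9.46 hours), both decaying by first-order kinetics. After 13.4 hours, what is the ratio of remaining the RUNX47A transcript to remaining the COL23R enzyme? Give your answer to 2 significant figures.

RUNX47A transcript: 245 × (1/2)^(13.4/14.8) = 245 × (1/2)^0.90541 ≈ 130.8 nM.
COL23R enzyme: 211 × (1/2)^(13.4/9.46) = 211 × (1/2)^1.4165 ≈ 79.045 nM.
Ratio ≈ 130.8 / 79.045 ≈ 1.6548.

1.7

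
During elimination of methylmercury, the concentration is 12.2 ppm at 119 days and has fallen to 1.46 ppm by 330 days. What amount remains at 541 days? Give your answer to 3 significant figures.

0.175 ppm

Over Δt = 330 − 119 = 211 days, the level fell by a factor of 12.2/1.46 ≈ 8.3562.
n = log₂(8.3562) ≈ 3.0628 half-lives, so t½ = 211/3.0628 ≈ 68.89 days.
From t = 330 to t = 541: 1.46 × (1/2)^((541−330)/68.89) ≈ 0.17472 ppm.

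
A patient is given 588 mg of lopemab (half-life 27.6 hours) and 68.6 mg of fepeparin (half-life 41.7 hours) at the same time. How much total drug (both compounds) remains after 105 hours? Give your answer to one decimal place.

lopemab: 588 × (1/2)^(105/27.6) = 588 × (1/2)^3.8043 ≈ 42.088 mg.
fepeparin: 68.6 × (1/2)^(105/41.7) = 68.6 × (1/2)^2.518 ≈ 11.977 mg.
Total = 42.088 + 11.977 ≈ 54.064 mg.

54.1 mg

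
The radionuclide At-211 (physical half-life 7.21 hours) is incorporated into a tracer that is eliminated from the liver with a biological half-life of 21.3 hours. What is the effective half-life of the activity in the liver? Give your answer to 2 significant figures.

5.4 hours

1/t_eff = 1/t_phys + 1/t_biol = 1/7.21 + 1/21.3 = 0.18564 per hour.
t_eff = 7.21 × 21.3 / (7.21 + 21.3) ≈ 5.3866 hours.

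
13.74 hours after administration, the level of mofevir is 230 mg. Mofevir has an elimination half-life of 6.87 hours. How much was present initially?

Number of half-lives elapsed: n = 13.74/6.87 ≈ 2.
A₀ = A × 2^n = 230 × 2^2 = 230 × 4 ≈ 920 mg.

920 mg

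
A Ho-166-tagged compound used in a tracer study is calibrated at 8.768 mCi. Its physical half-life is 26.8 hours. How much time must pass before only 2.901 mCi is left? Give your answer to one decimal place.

42.8 hours

Fraction remaining = 2.901/8.768 ≈ 0.33086.
n = log₂(8.768/2.901) = ln(3.0224)/ln 2 ≈ 1.5957 half-lives.
t = n × t½ = 1.5957 × 26.8 ≈ 42.765 hours.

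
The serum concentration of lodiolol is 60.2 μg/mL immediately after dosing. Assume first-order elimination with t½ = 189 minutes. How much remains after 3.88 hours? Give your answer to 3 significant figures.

Convert the elapsed time: 3.88 hours = 232.8 minutes.
Number of half-lives: n = 232.8/189 ≈ 1.2317.
Remaining = 60.2 × (1/2)^1.2317 = 60.2 × 0.4258 ≈ 25.633 μg/mL.

25.6 μg/mL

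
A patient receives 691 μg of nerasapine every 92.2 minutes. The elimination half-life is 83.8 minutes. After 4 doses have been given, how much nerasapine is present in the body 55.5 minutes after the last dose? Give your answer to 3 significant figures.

780 μg

The 4 doses were given 332.1, 239.9, 147.7, 55.5 minutes ago.
Total = 691·(1/2)^(332.1/83.8) + 691·(1/2)^(239.9/83.8) + 691·(1/2)^(147.7/83.8) + 691·(1/2)^(55.5/83.8)
      = 44.309 + 94.995 + 203.66 + 436.62 ≈ 779.59 μg.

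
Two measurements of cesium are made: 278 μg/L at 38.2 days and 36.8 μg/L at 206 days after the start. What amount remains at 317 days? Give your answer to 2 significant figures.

Over Δt = 206 − 38.2 = 167.8 days, the level fell by a factor of 278/36.8 ≈ 7.5543.
n = log₂(7.5543) ≈ 2.9173 half-lives, so t½ = 167.8/2.9173 ≈ 57.519 days.
From t = 206 to t = 317: 36.8 × (1/2)^((317−206)/57.519) ≈ 9.6587 μg/L.

9.7 μg/L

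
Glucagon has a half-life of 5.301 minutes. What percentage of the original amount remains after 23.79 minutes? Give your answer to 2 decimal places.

n = 23.79/5.301 ≈ 4.4878 half-lives.
Fraction remaining = (1/2)^4.4878 ≈ 0.044568, i.e. 4.4568%.

4.46%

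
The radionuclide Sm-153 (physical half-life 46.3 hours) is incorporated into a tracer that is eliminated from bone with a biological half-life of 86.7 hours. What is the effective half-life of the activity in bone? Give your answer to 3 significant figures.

30.2 hours

1/t_eff = 1/t_phys + 1/t_biol = 1/46.3 + 1/86.7 = 0.033132 per hour.
t_eff = 46.3 × 86.7 / (46.3 + 86.7) ≈ 30.182 hours.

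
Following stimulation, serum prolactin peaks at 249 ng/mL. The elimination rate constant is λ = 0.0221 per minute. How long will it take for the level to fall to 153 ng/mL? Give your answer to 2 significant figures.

22 minutes

t½ = ln 2 / λ = 0.69315 / 0.0221 ≈ 31.364 minutes.
Fraction remaining = 153/249 ≈ 0.61446.
n = log₂(249/153) = ln(1.6275)/ln 2 ≈ 0.70261 half-lives.
t = n × t½ = 0.70261 × 31.364 ≈ 22.037 minutes.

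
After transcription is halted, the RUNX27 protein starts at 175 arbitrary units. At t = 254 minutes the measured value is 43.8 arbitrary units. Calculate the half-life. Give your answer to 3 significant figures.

A/A₀ = 43.8/175 ≈ 0.25029.
n = log₂(3.9954) ≈ 1.9984 half-lives elapsed in 254 minutes.
t½ = 254/1.9984 ≈ 127.1 minutes.

127 minutes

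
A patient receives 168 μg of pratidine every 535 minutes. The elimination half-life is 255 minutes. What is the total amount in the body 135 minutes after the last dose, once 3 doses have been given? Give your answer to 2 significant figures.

150 μg

The 3 doses were given 1205, 670, 135 minutes ago.
Total = 168·(1/2)^(1205/255) + 168·(1/2)^(670/255) + 168·(1/2)^(135/255)
      = 6.3503 + 27.187 + 116.4 ≈ 149.93 μg.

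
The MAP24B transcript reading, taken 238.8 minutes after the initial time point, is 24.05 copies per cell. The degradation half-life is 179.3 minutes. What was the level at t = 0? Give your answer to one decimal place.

Number of half-lives elapsed: n = 238.8/179.3 ≈ 1.3318.
A₀ = A × 2^n = 24.05 × 2^1.3318 = 24.05 × 2.5172 ≈ 60.54 copies per cell.

60.5 copies per cell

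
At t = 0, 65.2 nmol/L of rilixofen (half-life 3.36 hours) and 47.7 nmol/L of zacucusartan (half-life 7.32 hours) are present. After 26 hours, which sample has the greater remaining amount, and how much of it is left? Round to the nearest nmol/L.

zacucusartan, 4 nmol/L

rilixofen: 65.2 × (1/2)^7.7381 ≈ 0.30539 nmol/L.
zacucusartan: 47.7 × (1/2)^3.5519 ≈ 4.0671 nmol/L.
Zacucusartan has more remaining, at ≈ 4.0671 nmol/L.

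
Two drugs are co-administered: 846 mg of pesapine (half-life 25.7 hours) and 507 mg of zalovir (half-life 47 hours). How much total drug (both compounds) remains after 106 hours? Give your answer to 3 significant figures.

pesapine: 846 × (1/2)^(106/25.7) = 846 × (1/2)^4.1245 ≈ 48.503 mg.
zalovir: 507 × (1/2)^(106/47) = 507 × (1/2)^2.2553 ≈ 106.19 mg.
Total = 48.503 + 106.19 ≈ 154.69 mg.

155 mg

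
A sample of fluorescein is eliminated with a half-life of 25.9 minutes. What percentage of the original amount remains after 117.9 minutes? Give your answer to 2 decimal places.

n = 117.9/25.9 ≈ 4.5521 half-lives.
Fraction remaining = (1/2)^4.5521 ≈ 0.042626, i.e. 4.2626%.

4.26%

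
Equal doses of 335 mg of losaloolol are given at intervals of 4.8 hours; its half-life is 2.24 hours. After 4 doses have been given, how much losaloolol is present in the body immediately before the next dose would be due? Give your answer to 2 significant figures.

98 mg

The 4 doses were given 19.2, 14.4, 9.6, 4.8 hours ago.
Total = 335·(1/2)^(19.2/2.24) + 335·(1/2)^(14.4/2.24) + 335·(1/2)^(9.6/2.24) + 335·(1/2)^(4.8/2.24)
      = 0.88062 + 3.8891 + 17.176 + 75.854 ≈ 97.8 mg.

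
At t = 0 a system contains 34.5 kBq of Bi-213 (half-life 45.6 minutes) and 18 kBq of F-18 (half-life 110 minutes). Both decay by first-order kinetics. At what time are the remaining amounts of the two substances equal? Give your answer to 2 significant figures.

73 minutes

Set 34.5·(1/2)^(t/45.6) = 18·(1/2)^(t/110).
Taking log₂: log₂(34.5/18) = t·(1/45.6 − 1/110).
log₂(1.9167) = 0.9386; 1/45.6 − 1/110 = 0.012839.
t = 0.9386 / 0.012839 ≈ 73.106 minutes.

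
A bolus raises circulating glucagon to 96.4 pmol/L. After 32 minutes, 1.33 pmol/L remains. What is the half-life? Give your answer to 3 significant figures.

A/A₀ = 1.33/96.4 ≈ 0.013797.
n = log₂(72.481) ≈ 6.1795 half-lives elapsed in 32 minutes.
t½ = 32/6.1795 ≈ 5.1784 minutes.

5.18 minutes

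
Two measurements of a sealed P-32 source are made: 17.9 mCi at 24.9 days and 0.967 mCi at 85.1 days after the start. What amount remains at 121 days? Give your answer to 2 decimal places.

0.17 mCi

Over Δt = 85.1 − 24.9 = 60.2 days, the level fell by a factor of 17.9/0.967 ≈ 18.511.
n = log₂(18.511) ≈ 4.2103 half-lives, so t½ = 60.2/4.2103 ≈ 14.298 days.
From t = 85.1 to t = 121: 0.967 × (1/2)^((121−85.1)/14.298) ≈ 0.16967 mCi.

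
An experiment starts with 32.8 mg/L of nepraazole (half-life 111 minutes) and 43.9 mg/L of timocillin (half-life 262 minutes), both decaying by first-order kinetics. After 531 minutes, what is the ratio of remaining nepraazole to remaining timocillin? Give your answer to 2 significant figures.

0.11

nepraazole: 32.8 × (1/2)^(531/111) = 32.8 × (1/2)^4.7838 ≈ 1.1907 mg/L.
timocillin: 43.9 × (1/2)^(531/262) = 43.9 × (1/2)^2.0267 ≈ 10.774 mg/L.
Ratio ≈ 1.1907 / 10.774 ≈ 0.11052.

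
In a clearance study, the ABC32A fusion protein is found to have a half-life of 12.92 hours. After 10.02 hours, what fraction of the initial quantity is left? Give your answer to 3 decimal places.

n = 10.02/12.92 ≈ 0.77554 half-lives.
Fraction remaining = (1/2)^0.77554 ≈ 0.58417.

0.584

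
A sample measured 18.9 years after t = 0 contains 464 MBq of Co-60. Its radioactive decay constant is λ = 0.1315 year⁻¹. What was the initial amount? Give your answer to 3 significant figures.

t½ = ln 2 / λ = 0.69315 / 0.1315 ≈ 5.2711 years.
Number of half-lives elapsed: n = 18.9/5.2711 ≈ 3.5856.
A₀ = A × 2^n = 464 × 2^3.5856 = 464 × 12.005 ≈ 5570.5 MBq.

5570 MBq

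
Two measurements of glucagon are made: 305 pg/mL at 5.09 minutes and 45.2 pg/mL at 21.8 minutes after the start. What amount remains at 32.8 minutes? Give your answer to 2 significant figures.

Over Δt = 21.8 − 5.09 = 16.71 minutes, the level fell by a factor of 305/45.2 ≈ 6.7478.
n = log₂(6.7478) ≈ 2.7544 half-lives, so t½ = 16.71/2.7544 ≈ 6.0666 minutes.
From t = 21.8 to t = 32.8: 45.2 × (1/2)^((32.8−21.8)/6.0666) ≈ 12.862 pg/mL.

13 pg/mL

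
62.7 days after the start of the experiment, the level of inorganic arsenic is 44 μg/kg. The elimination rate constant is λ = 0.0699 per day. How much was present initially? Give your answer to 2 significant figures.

t½ = ln 2 / λ = 0.69315 / 0.0699 ≈ 9.9163 days.
Number of half-lives elapsed: n = 62.7/9.9163 ≈ 6.3229.
A₀ = A × 2^n = 44 × 2^6.3229 = 44 × 80.056 ≈ 3522.5 μg/kg.

3500 μg/kg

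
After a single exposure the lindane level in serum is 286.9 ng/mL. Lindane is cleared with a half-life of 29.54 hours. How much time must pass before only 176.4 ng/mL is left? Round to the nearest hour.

Fraction remaining = 176.4/286.9 ≈ 0.61485.
n = log₂(286.9/176.4) = ln(1.6264)/ln 2 ≈ 0.7017 half-lives.
t = n × t½ = 0.7017 × 29.54 ≈ 20.728 hours.

21 hours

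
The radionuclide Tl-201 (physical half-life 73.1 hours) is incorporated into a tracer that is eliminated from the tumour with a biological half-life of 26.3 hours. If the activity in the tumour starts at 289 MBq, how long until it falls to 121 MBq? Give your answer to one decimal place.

1/t_eff = 1/t_phys + 1/t_biol = 1/73.1 + 1/26.3 = 0.051703 per hour.
t_eff = 73.1 × 26.3 / (73.1 + 26.3) ≈ 19.341 hours.
n = log₂(289/121) ≈ 1.2561; t = 1.2561 × 19.341 ≈ 24.294 hours.

24.3 hours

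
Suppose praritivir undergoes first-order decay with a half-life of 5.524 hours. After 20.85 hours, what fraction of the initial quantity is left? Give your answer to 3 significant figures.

0.0731

n = 20.85/5.524 ≈ 3.7744 half-lives.
Fraction remaining = (1/2)^3.7744 ≈ 0.073077.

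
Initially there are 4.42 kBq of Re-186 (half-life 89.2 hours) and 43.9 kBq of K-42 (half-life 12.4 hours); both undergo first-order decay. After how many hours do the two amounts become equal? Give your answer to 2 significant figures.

48 hours

Set 4.42·(1/2)^(t/89.2) = 43.9·(1/2)^(t/12.4).
Taking log₂: log₂(4.42/43.9) = t·(1/89.2 − 1/12.4).
log₂(0.10068) = -3.3121; 1/89.2 − 1/12.4 = -0.069434.
t = -3.3121 / -0.069434 ≈ 47.701 hours.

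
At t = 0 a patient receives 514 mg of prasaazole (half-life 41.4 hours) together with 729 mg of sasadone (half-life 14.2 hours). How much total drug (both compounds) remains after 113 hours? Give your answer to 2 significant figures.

prasaazole: 514 × (1/2)^(113/41.4) = 514 × (1/2)^2.7295 ≈ 77.502 mg.
sasadone: 729 × (1/2)^(113/14.2) = 729 × (1/2)^7.9577 ≈ 2.9323 mg.
Total = 77.502 + 2.9323 ≈ 80.434 mg.

80 mg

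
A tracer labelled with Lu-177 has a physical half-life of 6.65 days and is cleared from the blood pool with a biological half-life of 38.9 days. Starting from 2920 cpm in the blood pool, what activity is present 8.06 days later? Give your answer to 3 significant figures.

1/t_eff = 1/t_phys + 1/t_biol = 1/6.65 + 1/38.9 = 0.17608 per day.
t_eff = 6.65 × 38.9 / (6.65 + 38.9) ≈ 5.6791 days.
Remaining = 2920 × (1/2)^(8.06/5.6791) = 2920 × (1/2)^1.4192 ≈ 1091.8 cpm.

1090 cpm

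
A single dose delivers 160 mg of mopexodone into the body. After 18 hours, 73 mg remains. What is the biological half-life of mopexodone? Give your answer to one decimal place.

A/A₀ = 73/160 ≈ 0.45625.
n = log₂(2.1918) ≈ 1.1321 half-lives elapsed in 18 hours.
t½ = 18/1.1321 ≈ 15.9 hours.

15.9 hours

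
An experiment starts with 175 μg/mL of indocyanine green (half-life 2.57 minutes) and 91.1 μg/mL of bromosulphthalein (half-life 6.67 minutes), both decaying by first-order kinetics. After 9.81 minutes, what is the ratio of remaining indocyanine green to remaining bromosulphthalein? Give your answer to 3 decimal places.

indocyanine green: 175 × (1/2)^(9.81/2.57) = 175 × (1/2)^3.8171 ≈ 12.416 μg/mL.
bromosulphthalein: 91.1 × (1/2)^(9.81/6.67) = 91.1 × (1/2)^1.4708 ≈ 32.868 μg/mL.
Ratio ≈ 12.416 / 32.868 ≈ 0.37774.

0.378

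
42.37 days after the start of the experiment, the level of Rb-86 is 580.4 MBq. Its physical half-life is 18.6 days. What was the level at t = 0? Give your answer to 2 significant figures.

Number of half-lives elapsed: n = 42.37/18.6 ≈ 2.278.
A₀ = A × 2^n = 580.4 × 2^2.278 = 580.4 × 4.8499 ≈ 2814.9 MBq.

2800 MBq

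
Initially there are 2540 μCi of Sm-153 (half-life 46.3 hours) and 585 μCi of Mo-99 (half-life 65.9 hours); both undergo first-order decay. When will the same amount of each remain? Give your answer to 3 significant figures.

330 hours

Set 2540·(1/2)^(t/46.3) = 585·(1/2)^(t/65.9).
Taking log₂: log₂(2540/585) = t·(1/46.3 − 1/65.9).
log₂(4.3419) = 2.1183; 1/46.3 − 1/65.9 = 0.0064238.
t = 2.1183 / 0.0064238 ≈ 329.76 hours.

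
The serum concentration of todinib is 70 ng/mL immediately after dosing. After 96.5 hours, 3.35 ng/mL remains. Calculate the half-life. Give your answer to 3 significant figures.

A/A₀ = 3.35/70 ≈ 0.047857.
n = log₂(20.896) ≈ 4.3851 half-lives elapsed in 96.5 hours.
t½ = 96.5/4.3851 ≈ 22.006 hours.

22.0 hours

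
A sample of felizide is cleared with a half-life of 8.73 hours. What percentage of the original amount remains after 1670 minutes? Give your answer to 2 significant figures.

11%

1670 minutes = 27.8333 hours.
n = 27.8333/8.73 ≈ 3.1882 half-lives.
Fraction remaining = (1/2)^3.1882 ≈ 0.10971, i.e. 10.971%.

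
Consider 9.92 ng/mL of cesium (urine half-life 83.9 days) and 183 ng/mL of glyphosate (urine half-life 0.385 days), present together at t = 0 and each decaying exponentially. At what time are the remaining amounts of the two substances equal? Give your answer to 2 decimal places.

Set 9.92·(1/2)^(t/83.9) = 183·(1/2)^(t/0.385).
Taking log₂: log₂(9.92/183) = t·(1/83.9 − 1/0.385).
log₂(0.054208) = -4.2054; 1/83.9 − 1/0.385 = -2.5855.
t = -4.2054 / -2.5855 ≈ 1.6265 days.

1.63 days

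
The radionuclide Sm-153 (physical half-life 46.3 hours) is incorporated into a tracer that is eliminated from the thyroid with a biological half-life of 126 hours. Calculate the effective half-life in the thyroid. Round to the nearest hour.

1/t_eff = 1/t_phys + 1/t_biol = 1/46.3 + 1/126 = 0.029535 per hour.
t_eff = 46.3 × 126 / (46.3 + 126) ≈ 33.858 hours.

34 hours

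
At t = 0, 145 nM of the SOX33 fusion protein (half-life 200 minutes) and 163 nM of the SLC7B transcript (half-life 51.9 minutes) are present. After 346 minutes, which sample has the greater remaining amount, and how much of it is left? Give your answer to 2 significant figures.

SOX33 fusion protein, 44 nM

SOX33 fusion protein: 145 × (1/2)^1.73 ≈ 43.711 nM.
SLC7B transcript: 163 × (1/2)^6.6667 ≈ 1.6044 nM.
SOX33 fusion protein has more remaining, at ≈ 43.711 nM.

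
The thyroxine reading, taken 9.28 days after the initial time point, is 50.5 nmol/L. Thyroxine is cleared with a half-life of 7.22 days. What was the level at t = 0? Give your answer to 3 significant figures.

Number of half-lives elapsed: n = 9.28/7.22 ≈ 1.2853.
A₀ = A × 2^n = 50.5 × 2^1.2853 = 50.5 × 2.4374 ≈ 123.09 nmol/L.

123 nmol/L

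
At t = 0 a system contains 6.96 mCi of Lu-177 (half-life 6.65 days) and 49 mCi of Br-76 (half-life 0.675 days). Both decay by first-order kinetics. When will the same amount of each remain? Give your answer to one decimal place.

Set 6.96·(1/2)^(t/6.65) = 49·(1/2)^(t/0.675).
Taking log₂: log₂(6.96/49) = t·(1/6.65 − 1/0.675).
log₂(0.14204) = -2.8156; 1/6.65 − 1/0.675 = -1.3311.
t = -2.8156 / -1.3311 ≈ 2.1153 days.

2.1 days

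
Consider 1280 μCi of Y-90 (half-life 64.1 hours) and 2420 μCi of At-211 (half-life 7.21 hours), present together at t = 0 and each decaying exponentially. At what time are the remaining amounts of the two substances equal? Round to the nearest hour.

Set 1280·(1/2)^(t/64.1) = 2420·(1/2)^(t/7.21).
Taking log₂: log₂(1280/2420) = t·(1/64.1 − 1/7.21).
log₂(0.52893) = -0.91886; 1/64.1 − 1/7.21 = -0.1231.
t = -0.91886 / -0.1231 ≈ 7.4646 hours.

7 hours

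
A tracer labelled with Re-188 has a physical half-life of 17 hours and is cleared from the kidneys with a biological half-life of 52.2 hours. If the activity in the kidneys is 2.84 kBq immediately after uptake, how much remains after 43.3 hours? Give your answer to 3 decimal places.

1/t_eff = 1/t_phys + 1/t_biol = 1/17 + 1/52.2 = 0.077981 per hour.
t_eff = 17 × 52.2 / (17 + 52.2) ≈ 12.824 hours.
Remaining = 2.84 × (1/2)^(43.3/12.824) = 2.84 × (1/2)^3.3766 ≈ 0.27345 kBq.

0.273 kBq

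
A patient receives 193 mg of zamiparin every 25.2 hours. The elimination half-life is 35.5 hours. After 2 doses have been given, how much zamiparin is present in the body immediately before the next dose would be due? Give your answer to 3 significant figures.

The 2 doses were given 50.4, 25.2 hours ago.
Total = 193·(1/2)^(50.4/35.5) + 193·(1/2)^(25.2/35.5)
      = 72.141 + 118 ≈ 190.14 mg.

190 mg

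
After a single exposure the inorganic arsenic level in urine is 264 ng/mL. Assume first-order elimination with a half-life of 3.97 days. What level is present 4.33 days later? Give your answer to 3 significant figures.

124 ng/mL

Number of half-lives: n = 4.33/3.97 ≈ 1.0907.
Remaining = 264 × (1/2)^1.0907 = 264 × 0.46954 ≈ 123.96 ng/mL.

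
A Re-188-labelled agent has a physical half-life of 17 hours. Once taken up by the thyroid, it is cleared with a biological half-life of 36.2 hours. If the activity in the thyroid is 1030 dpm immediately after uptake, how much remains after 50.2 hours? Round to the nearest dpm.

1/t_eff = 1/t_phys + 1/t_biol = 1/17 + 1/36.2 = 0.086448 per hour.
t_eff = 17 × 36.2 / (17 + 36.2) ≈ 11.568 hours.
Remaining = 1030 × (1/2)^(50.2/11.568) = 1030 × (1/2)^4.3397 ≈ 50.87 dpm.

51 dpm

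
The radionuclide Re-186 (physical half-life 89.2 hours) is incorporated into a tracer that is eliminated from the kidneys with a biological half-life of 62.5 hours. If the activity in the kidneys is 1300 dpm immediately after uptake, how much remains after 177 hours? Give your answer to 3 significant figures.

46.1 dpm

1/t_eff = 1/t_phys + 1/t_biol = 1/89.2 + 1/62.5 = 0.027211 per hour.
t_eff = 89.2 × 62.5 / (89.2 + 62.5) ≈ 36.75 hours.
Remaining = 1300 × (1/2)^(177/36.75) = 1300 × (1/2)^4.8163 ≈ 46.141 dpm.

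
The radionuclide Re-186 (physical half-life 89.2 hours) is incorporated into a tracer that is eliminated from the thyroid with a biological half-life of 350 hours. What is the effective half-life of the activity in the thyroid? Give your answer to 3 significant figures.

1/t_eff = 1/t_phys + 1/t_biol = 1/89.2 + 1/350 = 0.014068 per hour.
t_eff = 89.2 × 350 / (89.2 + 350) ≈ 71.084 hours.

71.1 hours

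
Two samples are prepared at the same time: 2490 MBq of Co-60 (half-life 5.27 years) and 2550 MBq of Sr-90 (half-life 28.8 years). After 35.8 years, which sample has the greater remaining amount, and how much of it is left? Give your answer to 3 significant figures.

Sr-90, 1080 MBq

Co-60: 2490 × (1/2)^6.7932 ≈ 22.452 MBq.
Sr-90: 2550 × (1/2)^1.2431 ≈ 1077.3 MBq.
Sr-90 has more remaining, at ≈ 1077.3 MBq.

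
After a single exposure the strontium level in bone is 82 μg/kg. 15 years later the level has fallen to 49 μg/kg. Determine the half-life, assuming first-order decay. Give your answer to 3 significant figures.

20.2 years

A/A₀ = 49/82 ≈ 0.59756.
n = log₂(1.6735) ≈ 0.74284 half-lives elapsed in 15 years.
t½ = 15/0.74284 ≈ 20.193 years.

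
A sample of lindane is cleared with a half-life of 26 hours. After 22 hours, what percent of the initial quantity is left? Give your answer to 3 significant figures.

55.6%

n = 22/26 ≈ 0.84615 half-lives.
Fraction remaining = (1/2)^0.84615 ≈ 0.55627, i.e. 55.627%.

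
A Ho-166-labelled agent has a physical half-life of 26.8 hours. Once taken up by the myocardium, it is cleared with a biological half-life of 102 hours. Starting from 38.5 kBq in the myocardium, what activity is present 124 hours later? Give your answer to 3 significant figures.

1/t_eff = 1/t_phys + 1/t_biol = 1/26.8 + 1/102 = 0.047117 per hour.
t_eff = 26.8 × 102 / (26.8 + 102) ≈ 21.224 hours.
Remaining = 38.5 × (1/2)^(124/21.224) = 38.5 × (1/2)^5.8426 ≈ 0.67093 kBq.

0.671 kBq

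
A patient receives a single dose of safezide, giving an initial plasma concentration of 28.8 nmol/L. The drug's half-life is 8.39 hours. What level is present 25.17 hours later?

Elapsed time is 3 half-lives (25.17/8.39).
Each half-life halves the amount: 28.8 × (1/2)^3 = 28.8/8 = 3.6 nmol/L.

3.6 nmol/L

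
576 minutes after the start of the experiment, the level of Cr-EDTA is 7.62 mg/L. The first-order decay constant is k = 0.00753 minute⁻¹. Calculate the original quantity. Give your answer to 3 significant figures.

t½ = ln 2 / k = 0.69315 / 0.00753 ≈ 92.051 minutes.
Number of half-lives elapsed: n = 576/92.051 ≈ 6.2574.
A₀ = A × 2^n = 7.62 × 2^6.2574 = 7.62 × 76.499 ≈ 582.92 mg/L.

583 mg/L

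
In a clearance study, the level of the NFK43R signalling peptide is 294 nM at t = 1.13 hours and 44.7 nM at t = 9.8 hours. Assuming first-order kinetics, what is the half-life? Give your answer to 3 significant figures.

3.19 hours

Over Δt = 9.8 − 1.13 = 8.67 hours, the level fell by a factor of 294/44.7 ≈ 6.5772.
n = log₂(6.5772) ≈ 2.7175 half-lives, so t½ = 8.67/2.7175 ≈ 3.1905 hours.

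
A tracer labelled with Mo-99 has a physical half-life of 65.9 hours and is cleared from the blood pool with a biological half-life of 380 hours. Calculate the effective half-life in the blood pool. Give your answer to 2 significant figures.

1/t_eff = 1/t_phys + 1/t_biol = 1/65.9 + 1/380 = 0.017806 per hour.
t_eff = 65.9 × 380 / (65.9 + 380) ≈ 56.161 hours.

56 hours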